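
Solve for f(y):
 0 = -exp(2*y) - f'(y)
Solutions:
 f(y) = C1 - exp(2*y)/2


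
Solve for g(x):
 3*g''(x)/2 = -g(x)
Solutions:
 g(x) = C1*sin(sqrt(6)*x/3) + C2*cos(sqrt(6)*x/3)


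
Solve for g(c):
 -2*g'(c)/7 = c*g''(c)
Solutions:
 g(c) = C1 + C2*c^(5/7)


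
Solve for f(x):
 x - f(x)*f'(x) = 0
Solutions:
 f(x) = -sqrt(C1 + x^2)
 f(x) = sqrt(C1 + x^2)


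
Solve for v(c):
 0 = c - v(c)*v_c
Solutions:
 v(c) = -sqrt(C1 + c^2)
 v(c) = sqrt(C1 + c^2)


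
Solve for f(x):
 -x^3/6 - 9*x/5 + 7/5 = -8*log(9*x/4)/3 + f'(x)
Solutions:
 f(x) = C1 - x^4/24 - 9*x^2/10 + 8*x*log(x)/3 - 16*x*log(2)/3 - 19*x/15 + 16*x*log(3)/3


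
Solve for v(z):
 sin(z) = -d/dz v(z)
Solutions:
 v(z) = C1 + cos(z)


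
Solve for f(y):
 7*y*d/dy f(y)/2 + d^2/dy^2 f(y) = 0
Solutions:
 f(y) = C1 + C2*erf(sqrt(7)*y/2)


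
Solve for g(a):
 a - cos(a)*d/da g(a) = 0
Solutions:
 g(a) = C1 + Integral(a/cos(a), a)


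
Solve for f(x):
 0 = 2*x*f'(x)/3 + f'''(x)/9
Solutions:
 f(x) = C1 + Integral(C2*airyai(-6^(1/3)*x) + C3*airybi(-6^(1/3)*x), x)


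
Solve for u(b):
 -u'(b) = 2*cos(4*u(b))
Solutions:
 u(b) = -asin((C1 + exp(16*b))/(C1 - exp(16*b)))/4 + pi/4
 u(b) = asin((C1 + exp(16*b))/(C1 - exp(16*b)))/4


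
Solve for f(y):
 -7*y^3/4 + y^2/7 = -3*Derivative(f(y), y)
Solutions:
 f(y) = C1 + 7*y^4/48 - y^3/63


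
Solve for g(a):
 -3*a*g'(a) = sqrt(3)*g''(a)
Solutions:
 g(a) = C1 + C2*erf(sqrt(2)*3^(1/4)*a/2)


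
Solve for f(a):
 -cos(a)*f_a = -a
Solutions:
 f(a) = C1 + Integral(a/cos(a), a)


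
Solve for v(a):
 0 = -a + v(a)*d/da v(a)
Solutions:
 v(a) = -sqrt(C1 + a^2)
 v(a) = sqrt(C1 + a^2)


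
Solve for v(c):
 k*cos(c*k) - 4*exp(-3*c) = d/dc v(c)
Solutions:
 v(c) = C1 + sin(c*k) + 4*exp(-3*c)/3


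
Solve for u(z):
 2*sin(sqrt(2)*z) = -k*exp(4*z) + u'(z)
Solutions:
 u(z) = C1 + k*exp(4*z)/4 - sqrt(2)*cos(sqrt(2)*z)


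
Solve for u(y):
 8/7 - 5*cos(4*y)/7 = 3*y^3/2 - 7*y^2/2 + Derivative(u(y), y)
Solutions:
 u(y) = C1 - 3*y^4/8 + 7*y^3/6 + 8*y/7 - 5*sin(4*y)/28


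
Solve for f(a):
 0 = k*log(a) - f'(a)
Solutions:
 f(a) = C1 + a*k*log(a) - a*k


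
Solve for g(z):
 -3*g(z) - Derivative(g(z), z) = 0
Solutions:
 g(z) = C1*exp(-3*z)


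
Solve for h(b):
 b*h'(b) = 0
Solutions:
 h(b) = C1


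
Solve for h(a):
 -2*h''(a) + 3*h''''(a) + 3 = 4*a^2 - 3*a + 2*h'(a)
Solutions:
 h(a) = C1 + C2*exp(-a*(2/(sqrt(73) + 9)^(1/3) + (sqrt(73) + 9)^(1/3))/6)*sin(sqrt(3)*a*(-(sqrt(73) + 9)^(1/3) + 2/(sqrt(73) + 9)^(1/3))/6) + C3*exp(-a*(2/(sqrt(73) + 9)^(1/3) + (sqrt(73) + 9)^(1/3))/6)*cos(sqrt(3)*a*(-(sqrt(73) + 9)^(1/3) + 2/(sqrt(73) + 9)^(1/3))/6) + C4*exp(a*(2/(sqrt(73) + 9)^(1/3) + (sqrt(73) + 9)^(1/3))/3) - 2*a^3/3 + 11*a^2/4 - 4*a


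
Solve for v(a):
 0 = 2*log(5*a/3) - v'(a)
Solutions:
 v(a) = C1 + 2*a*log(a) - 2*a + a*log(25/9)


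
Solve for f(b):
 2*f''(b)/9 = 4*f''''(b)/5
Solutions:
 f(b) = C1 + C2*b + C3*exp(-sqrt(10)*b/6) + C4*exp(sqrt(10)*b/6)


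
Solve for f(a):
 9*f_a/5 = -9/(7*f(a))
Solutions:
 f(a) = -sqrt(C1 - 70*a)/7
 f(a) = sqrt(C1 - 70*a)/7


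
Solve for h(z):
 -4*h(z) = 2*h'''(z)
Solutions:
 h(z) = C3*exp(-2^(1/3)*z) + (C1*sin(2^(1/3)*sqrt(3)*z/2) + C2*cos(2^(1/3)*sqrt(3)*z/2))*exp(2^(1/3)*z/2)


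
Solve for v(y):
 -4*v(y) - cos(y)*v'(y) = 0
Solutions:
 v(y) = C1*(sin(y)^2 - 2*sin(y) + 1)/(sin(y)^2 + 2*sin(y) + 1)


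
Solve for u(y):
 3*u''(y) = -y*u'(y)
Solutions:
 u(y) = C1 + C2*erf(sqrt(6)*y/6)


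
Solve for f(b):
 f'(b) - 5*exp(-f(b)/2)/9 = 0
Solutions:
 f(b) = 2*log(C1 + 5*b/18)


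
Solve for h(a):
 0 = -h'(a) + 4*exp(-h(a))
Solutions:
 h(a) = log(C1 + 4*a)


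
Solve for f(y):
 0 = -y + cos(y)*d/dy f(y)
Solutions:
 f(y) = C1 + Integral(y/cos(y), y)


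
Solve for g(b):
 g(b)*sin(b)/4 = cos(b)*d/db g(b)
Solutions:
 g(b) = C1/cos(b)^(1/4)


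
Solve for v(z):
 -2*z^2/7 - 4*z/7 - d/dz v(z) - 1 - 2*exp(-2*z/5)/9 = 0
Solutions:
 v(z) = C1 - 2*z^3/21 - 2*z^2/7 - z + 5*exp(-2*z/5)/9


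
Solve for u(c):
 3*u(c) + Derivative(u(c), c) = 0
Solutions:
 u(c) = C1*exp(-3*c)


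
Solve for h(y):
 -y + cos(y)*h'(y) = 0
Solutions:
 h(y) = C1 + Integral(y/cos(y), y)


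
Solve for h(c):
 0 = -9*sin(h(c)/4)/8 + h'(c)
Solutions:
 -9*c/8 + 2*log(cos(h(c)/4) - 1) - 2*log(cos(h(c)/4) + 1) = C1


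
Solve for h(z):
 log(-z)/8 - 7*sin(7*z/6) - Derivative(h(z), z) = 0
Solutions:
 h(z) = C1 + z*log(-z)/8 - z/8 + 6*cos(7*z/6)


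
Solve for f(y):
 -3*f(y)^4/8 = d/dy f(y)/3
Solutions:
 f(y) = (-3^(2/3)/3 - 3^(1/6)*I)*(1/(C1 + 9*y))^(1/3)
 f(y) = (-3^(2/3)/3 + 3^(1/6)*I)*(1/(C1 + 9*y))^(1/3)
 f(y) = 2*(1/(C1 + 27*y))^(1/3)


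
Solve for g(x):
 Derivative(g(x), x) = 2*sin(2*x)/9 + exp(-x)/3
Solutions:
 g(x) = C1 - cos(2*x)/9 - exp(-x)/3


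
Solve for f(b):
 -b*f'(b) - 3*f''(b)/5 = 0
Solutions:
 f(b) = C1 + C2*erf(sqrt(30)*b/6)


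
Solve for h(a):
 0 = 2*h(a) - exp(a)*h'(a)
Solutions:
 h(a) = C1*exp(-2*exp(-a))


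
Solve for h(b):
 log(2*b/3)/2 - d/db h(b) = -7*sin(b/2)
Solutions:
 h(b) = C1 + b*log(b)/2 - b*log(3) - b/2 + b*log(6)/2 - 14*cos(b/2)


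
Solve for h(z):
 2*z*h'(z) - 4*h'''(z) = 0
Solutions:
 h(z) = C1 + Integral(C2*airyai(2^(2/3)*z/2) + C3*airybi(2^(2/3)*z/2), z)


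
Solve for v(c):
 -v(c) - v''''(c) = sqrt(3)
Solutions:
 v(c) = (C1*sin(sqrt(2)*c/2) + C2*cos(sqrt(2)*c/2))*exp(-sqrt(2)*c/2) + (C3*sin(sqrt(2)*c/2) + C4*cos(sqrt(2)*c/2))*exp(sqrt(2)*c/2) - sqrt(3)


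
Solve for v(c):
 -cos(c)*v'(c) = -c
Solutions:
 v(c) = C1 + Integral(c/cos(c), c)


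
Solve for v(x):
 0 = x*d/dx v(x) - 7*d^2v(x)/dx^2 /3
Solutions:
 v(x) = C1 + C2*erfi(sqrt(42)*x/14)


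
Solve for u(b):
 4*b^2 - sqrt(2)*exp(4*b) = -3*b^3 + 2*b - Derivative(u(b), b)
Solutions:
 u(b) = C1 - 3*b^4/4 - 4*b^3/3 + b^2 + sqrt(2)*exp(4*b)/4


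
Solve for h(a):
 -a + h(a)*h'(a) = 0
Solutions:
 h(a) = -sqrt(C1 + a^2)
 h(a) = sqrt(C1 + a^2)


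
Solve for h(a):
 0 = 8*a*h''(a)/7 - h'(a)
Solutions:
 h(a) = C1 + C2*a^(15/8)


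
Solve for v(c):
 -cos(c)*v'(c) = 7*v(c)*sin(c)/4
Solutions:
 v(c) = C1*cos(c)^(7/4)


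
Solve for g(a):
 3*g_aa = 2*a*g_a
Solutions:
 g(a) = C1 + C2*erfi(sqrt(3)*a/3)


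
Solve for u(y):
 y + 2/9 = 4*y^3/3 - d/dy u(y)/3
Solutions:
 u(y) = C1 + y^4 - 3*y^2/2 - 2*y/3


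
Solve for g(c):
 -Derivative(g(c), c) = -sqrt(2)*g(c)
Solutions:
 g(c) = C1*exp(sqrt(2)*c)


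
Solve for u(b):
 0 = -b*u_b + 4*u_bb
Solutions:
 u(b) = C1 + C2*erfi(sqrt(2)*b/4)


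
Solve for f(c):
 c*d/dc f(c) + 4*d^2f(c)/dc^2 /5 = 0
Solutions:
 f(c) = C1 + C2*erf(sqrt(10)*c/4)


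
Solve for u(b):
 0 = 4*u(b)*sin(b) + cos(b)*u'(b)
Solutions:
 u(b) = C1*cos(b)^4


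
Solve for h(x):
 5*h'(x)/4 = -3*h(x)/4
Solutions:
 h(x) = C1*exp(-3*x/5)


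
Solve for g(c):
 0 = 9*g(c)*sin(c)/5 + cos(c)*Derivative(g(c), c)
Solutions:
 g(c) = C1*cos(c)^(9/5)


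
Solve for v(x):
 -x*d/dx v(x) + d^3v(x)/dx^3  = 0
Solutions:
 v(x) = C1 + Integral(C2*airyai(x) + C3*airybi(x), x)


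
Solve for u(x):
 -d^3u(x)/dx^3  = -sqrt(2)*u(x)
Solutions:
 u(x) = C3*exp(2^(1/6)*x) + (C1*sin(2^(1/6)*sqrt(3)*x/2) + C2*cos(2^(1/6)*sqrt(3)*x/2))*exp(-2^(1/6)*x/2)


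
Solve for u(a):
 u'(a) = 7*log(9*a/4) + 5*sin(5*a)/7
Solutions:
 u(a) = C1 + 7*a*log(a) - 14*a*log(2) - 7*a + 14*a*log(3) - cos(5*a)/7


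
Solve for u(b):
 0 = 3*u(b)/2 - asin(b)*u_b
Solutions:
 u(b) = C1*exp(3*Integral(1/asin(b), b)/2)


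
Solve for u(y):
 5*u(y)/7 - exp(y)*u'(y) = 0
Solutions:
 u(y) = C1*exp(-5*exp(-y)/7)


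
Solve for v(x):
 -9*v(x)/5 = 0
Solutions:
 v(x) = 0


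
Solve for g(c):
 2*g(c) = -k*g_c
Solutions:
 g(c) = C1*exp(-2*c/k)


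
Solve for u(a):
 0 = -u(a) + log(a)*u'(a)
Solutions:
 u(a) = C1*exp(li(a))


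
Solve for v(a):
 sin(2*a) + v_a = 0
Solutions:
 v(a) = C1 + cos(2*a)/2


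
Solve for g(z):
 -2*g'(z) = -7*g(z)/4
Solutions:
 g(z) = C1*exp(7*z/8)


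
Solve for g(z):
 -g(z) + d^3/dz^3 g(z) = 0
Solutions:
 g(z) = C3*exp(z) + (C1*sin(sqrt(3)*z/2) + C2*cos(sqrt(3)*z/2))*exp(-z/2)


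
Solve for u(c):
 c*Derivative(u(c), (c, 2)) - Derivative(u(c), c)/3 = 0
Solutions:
 u(c) = C1 + C2*c^(4/3)


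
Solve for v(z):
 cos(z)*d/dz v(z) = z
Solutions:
 v(z) = C1 + Integral(z/cos(z), z)


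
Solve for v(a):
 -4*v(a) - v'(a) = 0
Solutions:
 v(a) = C1*exp(-4*a)


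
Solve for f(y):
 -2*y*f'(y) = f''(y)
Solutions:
 f(y) = C1 + C2*erf(y)


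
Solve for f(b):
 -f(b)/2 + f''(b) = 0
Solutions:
 f(b) = C1*exp(-sqrt(2)*b/2) + C2*exp(sqrt(2)*b/2)


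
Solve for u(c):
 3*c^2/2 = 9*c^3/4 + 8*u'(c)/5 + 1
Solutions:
 u(c) = C1 - 45*c^4/128 + 5*c^3/16 - 5*c/8


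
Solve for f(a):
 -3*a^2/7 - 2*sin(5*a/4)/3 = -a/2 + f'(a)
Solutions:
 f(a) = C1 - a^3/7 + a^2/4 + 8*cos(5*a/4)/15


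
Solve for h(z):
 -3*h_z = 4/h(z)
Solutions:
 h(z) = -sqrt(C1 - 24*z)/3
 h(z) = sqrt(C1 - 24*z)/3


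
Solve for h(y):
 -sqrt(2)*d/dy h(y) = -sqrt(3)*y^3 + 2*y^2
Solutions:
 h(y) = C1 + sqrt(6)*y^4/8 - sqrt(2)*y^3/3


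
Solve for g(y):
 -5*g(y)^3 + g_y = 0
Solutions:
 g(y) = -sqrt(2)*sqrt(-1/(C1 + 5*y))/2
 g(y) = sqrt(2)*sqrt(-1/(C1 + 5*y))/2


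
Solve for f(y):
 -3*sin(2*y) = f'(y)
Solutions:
 f(y) = C1 + 3*cos(2*y)/2


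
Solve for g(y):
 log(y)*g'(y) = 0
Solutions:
 g(y) = C1


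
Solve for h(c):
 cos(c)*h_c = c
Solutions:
 h(c) = C1 + Integral(c/cos(c), c)


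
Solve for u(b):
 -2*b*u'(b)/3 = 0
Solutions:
 u(b) = C1


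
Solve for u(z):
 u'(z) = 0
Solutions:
 u(z) = C1


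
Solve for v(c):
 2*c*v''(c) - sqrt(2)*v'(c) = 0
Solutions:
 v(c) = C1 + C2*c^(sqrt(2)/2 + 1)


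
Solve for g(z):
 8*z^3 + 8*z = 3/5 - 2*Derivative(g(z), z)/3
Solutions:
 g(z) = C1 - 3*z^4 - 6*z^2 + 9*z/10


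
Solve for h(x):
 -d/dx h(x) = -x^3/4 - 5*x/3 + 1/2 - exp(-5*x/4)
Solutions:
 h(x) = C1 + x^4/16 + 5*x^2/6 - x/2 - 4*exp(-5*x/4)/5


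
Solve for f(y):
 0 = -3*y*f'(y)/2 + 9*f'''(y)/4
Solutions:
 f(y) = C1 + Integral(C2*airyai(2^(1/3)*3^(2/3)*y/3) + C3*airybi(2^(1/3)*3^(2/3)*y/3), y)


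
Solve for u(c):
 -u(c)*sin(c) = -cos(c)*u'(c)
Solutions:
 u(c) = C1/cos(c)


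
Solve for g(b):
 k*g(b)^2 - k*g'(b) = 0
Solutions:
 g(b) = -1/(C1 + b)


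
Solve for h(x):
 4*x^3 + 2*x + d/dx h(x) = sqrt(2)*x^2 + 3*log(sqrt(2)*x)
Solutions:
 h(x) = C1 - x^4 + sqrt(2)*x^3/3 - x^2 + 3*x*log(x) - 3*x + 3*x*log(2)/2


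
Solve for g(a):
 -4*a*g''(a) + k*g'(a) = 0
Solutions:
 g(a) = C1 + a^(re(k)/4 + 1)*(C2*sin(log(a)*Abs(im(k))/4) + C3*cos(log(a)*im(k)/4))


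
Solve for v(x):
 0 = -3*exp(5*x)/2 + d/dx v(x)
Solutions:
 v(x) = C1 + 3*exp(5*x)/10


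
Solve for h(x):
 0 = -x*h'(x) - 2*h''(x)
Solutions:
 h(x) = C1 + C2*erf(x/2)


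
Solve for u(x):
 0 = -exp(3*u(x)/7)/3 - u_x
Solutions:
 u(x) = 7*log(1/(C1 + x))/3 + 7*log(7)/3
 u(x) = 7*log(7^(1/3)*(-1 - sqrt(3)*I)*(1/(C1 + x))^(1/3)/2)
 u(x) = 7*log(7^(1/3)*(-1 + sqrt(3)*I)*(1/(C1 + x))^(1/3)/2)


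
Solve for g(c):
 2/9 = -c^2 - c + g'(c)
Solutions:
 g(c) = C1 + c^3/3 + c^2/2 + 2*c/9


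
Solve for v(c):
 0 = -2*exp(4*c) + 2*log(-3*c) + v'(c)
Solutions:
 v(c) = C1 - 2*c*log(-c) + 2*c*(1 - log(3)) + exp(4*c)/2


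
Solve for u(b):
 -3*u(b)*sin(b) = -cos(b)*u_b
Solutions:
 u(b) = C1/cos(b)^3


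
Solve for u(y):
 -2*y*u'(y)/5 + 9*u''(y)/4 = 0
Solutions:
 u(y) = C1 + C2*erfi(2*sqrt(5)*y/15)


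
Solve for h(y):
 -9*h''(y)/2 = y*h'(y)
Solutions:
 h(y) = C1 + C2*erf(y/3)


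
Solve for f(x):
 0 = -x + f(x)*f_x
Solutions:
 f(x) = -sqrt(C1 + x^2)
 f(x) = sqrt(C1 + x^2)


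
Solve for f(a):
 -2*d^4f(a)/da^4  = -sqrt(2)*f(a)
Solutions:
 f(a) = C1*exp(-2^(7/8)*a/2) + C2*exp(2^(7/8)*a/2) + C3*sin(2^(7/8)*a/2) + C4*cos(2^(7/8)*a/2)


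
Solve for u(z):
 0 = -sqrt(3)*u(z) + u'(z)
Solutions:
 u(z) = C1*exp(sqrt(3)*z)


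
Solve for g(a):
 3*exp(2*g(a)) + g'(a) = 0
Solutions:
 g(a) = log(-sqrt(-1/(C1 - 3*a))) - log(2)/2
 g(a) = log(-1/(C1 - 3*a))/2 - log(2)/2


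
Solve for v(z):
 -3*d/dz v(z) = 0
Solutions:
 v(z) = C1


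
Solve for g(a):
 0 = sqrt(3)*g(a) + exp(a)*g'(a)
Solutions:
 g(a) = C1*exp(sqrt(3)*exp(-a))


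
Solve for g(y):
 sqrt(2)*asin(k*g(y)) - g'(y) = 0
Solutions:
 Integral(1/asin(_y*k), (_y, g(y))) = C1 + sqrt(2)*y


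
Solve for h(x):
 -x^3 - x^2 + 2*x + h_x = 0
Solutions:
 h(x) = C1 + x^4/4 + x^3/3 - x^2


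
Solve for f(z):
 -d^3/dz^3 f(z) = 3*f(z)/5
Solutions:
 f(z) = C3*exp(-3^(1/3)*5^(2/3)*z/5) + (C1*sin(3^(5/6)*5^(2/3)*z/10) + C2*cos(3^(5/6)*5^(2/3)*z/10))*exp(3^(1/3)*5^(2/3)*z/10)


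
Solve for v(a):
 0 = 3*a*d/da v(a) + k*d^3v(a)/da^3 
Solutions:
 v(a) = C1 + Integral(C2*airyai(3^(1/3)*a*(-1/k)^(1/3)) + C3*airybi(3^(1/3)*a*(-1/k)^(1/3)), a)


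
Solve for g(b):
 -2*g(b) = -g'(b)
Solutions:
 g(b) = C1*exp(2*b)


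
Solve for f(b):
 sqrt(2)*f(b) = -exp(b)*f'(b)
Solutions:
 f(b) = C1*exp(sqrt(2)*exp(-b))


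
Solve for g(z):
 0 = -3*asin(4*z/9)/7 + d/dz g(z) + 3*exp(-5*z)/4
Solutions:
 g(z) = C1 + 3*z*asin(4*z/9)/7 + 3*sqrt(81 - 16*z^2)/28 + 3*exp(-5*z)/20


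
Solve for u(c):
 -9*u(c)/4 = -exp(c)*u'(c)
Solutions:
 u(c) = C1*exp(-9*exp(-c)/4)


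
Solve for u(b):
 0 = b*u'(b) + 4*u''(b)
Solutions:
 u(b) = C1 + C2*erf(sqrt(2)*b/4)


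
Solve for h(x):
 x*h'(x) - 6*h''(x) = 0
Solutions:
 h(x) = C1 + C2*erfi(sqrt(3)*x/6)


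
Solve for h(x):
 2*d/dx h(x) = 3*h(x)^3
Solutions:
 h(x) = -sqrt(-1/(C1 + 3*x))
 h(x) = sqrt(-1/(C1 + 3*x))


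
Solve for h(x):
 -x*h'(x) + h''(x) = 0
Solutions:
 h(x) = C1 + C2*erfi(sqrt(2)*x/2)


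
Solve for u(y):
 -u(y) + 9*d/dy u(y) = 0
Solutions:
 u(y) = C1*exp(y/9)


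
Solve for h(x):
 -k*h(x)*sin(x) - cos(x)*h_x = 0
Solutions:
 h(x) = C1*exp(k*log(cos(x)))


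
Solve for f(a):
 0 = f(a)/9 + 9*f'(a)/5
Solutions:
 f(a) = C1*exp(-5*a/81)


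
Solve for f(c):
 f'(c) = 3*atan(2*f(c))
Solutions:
 Integral(1/atan(2*_y), (_y, f(c))) = C1 + 3*c


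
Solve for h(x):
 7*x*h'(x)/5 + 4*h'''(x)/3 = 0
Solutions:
 h(x) = C1 + Integral(C2*airyai(-1050^(1/3)*x/10) + C3*airybi(-1050^(1/3)*x/10), x)


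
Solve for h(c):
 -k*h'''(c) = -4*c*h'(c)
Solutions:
 h(c) = C1 + Integral(C2*airyai(2^(2/3)*c*(1/k)^(1/3)) + C3*airybi(2^(2/3)*c*(1/k)^(1/3)), c)


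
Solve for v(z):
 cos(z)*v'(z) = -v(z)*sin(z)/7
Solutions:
 v(z) = C1*cos(z)^(1/7)


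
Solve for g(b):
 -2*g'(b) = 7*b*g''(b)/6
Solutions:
 g(b) = C1 + C2/b^(5/7)


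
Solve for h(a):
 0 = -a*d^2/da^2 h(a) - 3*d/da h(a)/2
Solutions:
 h(a) = C1 + C2/sqrt(a)


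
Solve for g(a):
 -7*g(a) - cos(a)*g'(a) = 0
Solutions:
 g(a) = C1*sqrt(sin(a) - 1)*(sin(a)^3 - 3*sin(a)^2 + 3*sin(a) - 1)/(sqrt(sin(a) + 1)*(sin(a)^3 + 3*sin(a)^2 + 3*sin(a) + 1))


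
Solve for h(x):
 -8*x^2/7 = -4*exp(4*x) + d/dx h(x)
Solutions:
 h(x) = C1 - 8*x^3/21 + exp(4*x)


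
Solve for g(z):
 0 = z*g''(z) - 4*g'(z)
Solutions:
 g(z) = C1 + C2*z^5


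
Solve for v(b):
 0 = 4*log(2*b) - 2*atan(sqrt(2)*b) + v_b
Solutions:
 v(b) = C1 - 4*b*log(b) + 2*b*atan(sqrt(2)*b) - 4*b*log(2) + 4*b - sqrt(2)*log(2*b^2 + 1)/2


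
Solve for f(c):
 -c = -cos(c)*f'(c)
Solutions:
 f(c) = C1 + Integral(c/cos(c), c)


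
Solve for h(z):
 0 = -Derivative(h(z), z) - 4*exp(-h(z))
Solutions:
 h(z) = log(C1 - 4*z)


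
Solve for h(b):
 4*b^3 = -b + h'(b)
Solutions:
 h(b) = C1 + b^4 + b^2/2


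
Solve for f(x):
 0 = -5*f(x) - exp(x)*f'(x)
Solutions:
 f(x) = C1*exp(5*exp(-x))


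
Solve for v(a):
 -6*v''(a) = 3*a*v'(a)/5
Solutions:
 v(a) = C1 + C2*erf(sqrt(5)*a/10)


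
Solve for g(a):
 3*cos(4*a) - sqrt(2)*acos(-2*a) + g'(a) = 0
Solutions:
 g(a) = C1 + sqrt(2)*(a*acos(-2*a) + sqrt(1 - 4*a^2)/2) - 3*sin(4*a)/4


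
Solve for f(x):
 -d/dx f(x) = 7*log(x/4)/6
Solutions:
 f(x) = C1 - 7*x*log(x)/6 + 7*x/6 + 7*x*log(2)/3


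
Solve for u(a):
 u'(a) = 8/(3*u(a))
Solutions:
 u(a) = -sqrt(C1 + 48*a)/3
 u(a) = sqrt(C1 + 48*a)/3


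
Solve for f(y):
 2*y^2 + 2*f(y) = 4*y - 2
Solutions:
 f(y) = -y^2 + 2*y - 1


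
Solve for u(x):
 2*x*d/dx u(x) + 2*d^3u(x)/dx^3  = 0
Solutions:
 u(x) = C1 + Integral(C2*airyai(-x) + C3*airybi(-x), x)


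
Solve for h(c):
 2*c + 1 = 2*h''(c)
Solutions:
 h(c) = C1 + C2*c + c^3/6 + c^2/4


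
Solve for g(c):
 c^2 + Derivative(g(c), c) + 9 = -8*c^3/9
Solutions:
 g(c) = C1 - 2*c^4/9 - c^3/3 - 9*c


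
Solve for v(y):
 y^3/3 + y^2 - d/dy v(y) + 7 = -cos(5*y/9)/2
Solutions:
 v(y) = C1 + y^4/12 + y^3/3 + 7*y + 9*sin(5*y/9)/10


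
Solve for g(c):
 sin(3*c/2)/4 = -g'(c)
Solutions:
 g(c) = C1 + cos(3*c/2)/6


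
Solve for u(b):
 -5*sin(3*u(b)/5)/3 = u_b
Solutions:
 5*b/3 + 5*log(cos(3*u(b)/5) - 1)/6 - 5*log(cos(3*u(b)/5) + 1)/6 = C1


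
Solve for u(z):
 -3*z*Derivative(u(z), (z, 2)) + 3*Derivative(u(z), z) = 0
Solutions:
 u(z) = C1 + C2*z^2


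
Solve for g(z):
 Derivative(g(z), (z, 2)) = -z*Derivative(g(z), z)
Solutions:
 g(z) = C1 + C2*erf(sqrt(2)*z/2)


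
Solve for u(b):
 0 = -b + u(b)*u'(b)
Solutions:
 u(b) = -sqrt(C1 + b^2)
 u(b) = sqrt(C1 + b^2)


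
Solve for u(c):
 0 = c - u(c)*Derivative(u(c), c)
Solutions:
 u(c) = -sqrt(C1 + c^2)
 u(c) = sqrt(C1 + c^2)


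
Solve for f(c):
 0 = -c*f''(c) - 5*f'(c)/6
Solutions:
 f(c) = C1 + C2*c^(1/6)


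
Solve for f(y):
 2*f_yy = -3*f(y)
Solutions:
 f(y) = C1*sin(sqrt(6)*y/2) + C2*cos(sqrt(6)*y/2)


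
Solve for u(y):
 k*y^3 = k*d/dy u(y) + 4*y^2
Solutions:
 u(y) = C1 + y^4/4 - 4*y^3/(3*k)


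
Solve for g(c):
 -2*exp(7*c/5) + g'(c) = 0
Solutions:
 g(c) = C1 + 10*exp(7*c/5)/7


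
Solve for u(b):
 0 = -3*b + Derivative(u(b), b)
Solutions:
 u(b) = C1 + 3*b^2/2


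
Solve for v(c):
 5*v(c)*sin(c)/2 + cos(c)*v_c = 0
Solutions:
 v(c) = C1*cos(c)^(5/2)


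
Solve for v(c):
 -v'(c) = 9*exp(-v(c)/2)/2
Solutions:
 v(c) = 2*log(C1 - 9*c/4)


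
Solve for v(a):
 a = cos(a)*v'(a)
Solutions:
 v(a) = C1 + Integral(a/cos(a), a)


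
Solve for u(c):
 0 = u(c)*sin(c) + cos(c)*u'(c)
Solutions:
 u(c) = C1*cos(c)


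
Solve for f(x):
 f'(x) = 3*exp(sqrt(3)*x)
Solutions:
 f(x) = C1 + sqrt(3)*exp(sqrt(3)*x)


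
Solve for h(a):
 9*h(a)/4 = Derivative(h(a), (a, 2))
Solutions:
 h(a) = C1*exp(-3*a/2) + C2*exp(3*a/2)


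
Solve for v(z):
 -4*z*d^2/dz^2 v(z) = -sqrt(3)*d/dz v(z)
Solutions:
 v(z) = C1 + C2*z^(sqrt(3)/4 + 1)


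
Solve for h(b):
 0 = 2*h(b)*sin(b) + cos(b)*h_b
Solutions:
 h(b) = C1*cos(b)^2


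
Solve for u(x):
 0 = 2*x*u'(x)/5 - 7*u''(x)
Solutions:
 u(x) = C1 + C2*erfi(sqrt(35)*x/35)


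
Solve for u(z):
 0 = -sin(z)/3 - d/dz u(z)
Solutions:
 u(z) = C1 + cos(z)/3


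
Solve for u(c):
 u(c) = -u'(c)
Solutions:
 u(c) = C1*exp(-c)


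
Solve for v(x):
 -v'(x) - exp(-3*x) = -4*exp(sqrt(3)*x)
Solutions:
 v(x) = C1 + 4*sqrt(3)*exp(sqrt(3)*x)/3 + exp(-3*x)/3


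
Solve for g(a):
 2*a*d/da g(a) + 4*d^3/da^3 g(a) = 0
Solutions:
 g(a) = C1 + Integral(C2*airyai(-2^(2/3)*a/2) + C3*airybi(-2^(2/3)*a/2), a)


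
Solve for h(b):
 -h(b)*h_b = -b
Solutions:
 h(b) = -sqrt(C1 + b^2)
 h(b) = sqrt(C1 + b^2)


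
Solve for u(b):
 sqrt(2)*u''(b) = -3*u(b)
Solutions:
 u(b) = C1*sin(2^(3/4)*sqrt(3)*b/2) + C2*cos(2^(3/4)*sqrt(3)*b/2)


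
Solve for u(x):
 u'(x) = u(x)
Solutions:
 u(x) = C1*exp(x)


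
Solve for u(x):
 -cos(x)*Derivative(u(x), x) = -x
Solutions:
 u(x) = C1 + Integral(x/cos(x), x)


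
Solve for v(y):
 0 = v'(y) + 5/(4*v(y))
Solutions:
 v(y) = -sqrt(C1 - 10*y)/2
 v(y) = sqrt(C1 - 10*y)/2


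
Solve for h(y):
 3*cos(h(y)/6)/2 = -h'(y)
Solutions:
 3*y/2 - 3*log(sin(h(y)/6) - 1) + 3*log(sin(h(y)/6) + 1) = C1


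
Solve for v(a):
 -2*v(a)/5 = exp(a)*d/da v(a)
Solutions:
 v(a) = C1*exp(2*exp(-a)/5)


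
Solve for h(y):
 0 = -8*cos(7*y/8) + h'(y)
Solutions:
 h(y) = C1 + 64*sin(7*y/8)/7


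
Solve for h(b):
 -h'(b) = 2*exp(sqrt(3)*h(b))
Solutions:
 h(b) = sqrt(3)*(2*log(1/(C1 + 2*b)) - log(3))/6


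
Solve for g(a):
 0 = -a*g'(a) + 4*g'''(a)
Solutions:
 g(a) = C1 + Integral(C2*airyai(2^(1/3)*a/2) + C3*airybi(2^(1/3)*a/2), a)


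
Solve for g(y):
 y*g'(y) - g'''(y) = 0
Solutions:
 g(y) = C1 + Integral(C2*airyai(y) + C3*airybi(y), y)


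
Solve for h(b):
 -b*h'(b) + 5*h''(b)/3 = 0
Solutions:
 h(b) = C1 + C2*erfi(sqrt(30)*b/10)


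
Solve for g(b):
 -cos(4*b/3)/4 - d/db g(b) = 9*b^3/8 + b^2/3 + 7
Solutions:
 g(b) = C1 - 9*b^4/32 - b^3/9 - 7*b - 3*sin(4*b/3)/16


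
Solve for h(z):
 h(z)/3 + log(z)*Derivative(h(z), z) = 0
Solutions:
 h(z) = C1*exp(-li(z)/3)


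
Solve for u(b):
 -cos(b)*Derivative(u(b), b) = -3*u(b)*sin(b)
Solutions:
 u(b) = C1/cos(b)^3


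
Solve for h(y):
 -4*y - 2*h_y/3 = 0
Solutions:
 h(y) = C1 - 3*y^2


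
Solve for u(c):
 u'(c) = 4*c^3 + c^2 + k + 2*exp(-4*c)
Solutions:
 u(c) = C1 + c^4 + c^3/3 + c*k - exp(-4*c)/2


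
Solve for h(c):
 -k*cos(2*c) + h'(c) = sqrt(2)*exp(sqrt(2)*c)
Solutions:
 h(c) = C1 + k*sin(2*c)/2 + exp(sqrt(2)*c)


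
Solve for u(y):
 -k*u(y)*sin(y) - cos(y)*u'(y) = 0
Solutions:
 u(y) = C1*exp(k*log(cos(y)))


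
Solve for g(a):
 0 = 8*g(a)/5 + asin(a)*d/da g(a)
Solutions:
 g(a) = C1*exp(-8*Integral(1/asin(a), a)/5)


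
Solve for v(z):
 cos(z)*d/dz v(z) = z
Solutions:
 v(z) = C1 + Integral(z/cos(z), z)


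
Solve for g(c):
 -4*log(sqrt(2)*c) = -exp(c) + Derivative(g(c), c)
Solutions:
 g(c) = C1 - 4*c*log(c) + 2*c*(2 - log(2)) + exp(c)


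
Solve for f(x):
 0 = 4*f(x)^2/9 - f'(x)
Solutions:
 f(x) = -9/(C1 + 4*x)


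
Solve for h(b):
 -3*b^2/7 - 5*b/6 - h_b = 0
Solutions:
 h(b) = C1 - b^3/7 - 5*b^2/12


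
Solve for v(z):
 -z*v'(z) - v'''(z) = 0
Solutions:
 v(z) = C1 + Integral(C2*airyai(-z) + C3*airybi(-z), z)


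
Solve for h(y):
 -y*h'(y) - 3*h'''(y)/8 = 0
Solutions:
 h(y) = C1 + Integral(C2*airyai(-2*3^(2/3)*y/3) + C3*airybi(-2*3^(2/3)*y/3), y)


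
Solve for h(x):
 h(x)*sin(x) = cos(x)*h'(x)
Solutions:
 h(x) = C1/cos(x)


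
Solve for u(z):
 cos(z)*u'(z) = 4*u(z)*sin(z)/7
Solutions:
 u(z) = C1/cos(z)^(4/7)


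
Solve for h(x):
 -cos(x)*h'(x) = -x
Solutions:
 h(x) = C1 + Integral(x/cos(x), x)


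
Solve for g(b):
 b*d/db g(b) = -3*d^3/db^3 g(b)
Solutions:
 g(b) = C1 + Integral(C2*airyai(-3^(2/3)*b/3) + C3*airybi(-3^(2/3)*b/3), b)


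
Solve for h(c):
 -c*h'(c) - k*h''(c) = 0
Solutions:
 h(c) = C1 + C2*sqrt(k)*erf(sqrt(2)*c*sqrt(1/k)/2)


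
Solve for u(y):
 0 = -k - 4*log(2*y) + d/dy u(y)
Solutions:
 u(y) = C1 + k*y + 4*y*log(y) - 4*y + y*log(16)


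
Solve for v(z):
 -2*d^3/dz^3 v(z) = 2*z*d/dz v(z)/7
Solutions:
 v(z) = C1 + Integral(C2*airyai(-7^(2/3)*z/7) + C3*airybi(-7^(2/3)*z/7), z)


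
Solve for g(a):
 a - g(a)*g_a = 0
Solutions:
 g(a) = -sqrt(C1 + a^2)
 g(a) = sqrt(C1 + a^2)


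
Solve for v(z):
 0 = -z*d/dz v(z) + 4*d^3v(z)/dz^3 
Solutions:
 v(z) = C1 + Integral(C2*airyai(2^(1/3)*z/2) + C3*airybi(2^(1/3)*z/2), z)


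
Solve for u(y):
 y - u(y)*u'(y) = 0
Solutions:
 u(y) = -sqrt(C1 + y^2)
 u(y) = sqrt(C1 + y^2)


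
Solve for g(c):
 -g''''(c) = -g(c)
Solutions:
 g(c) = C1*exp(-c) + C2*exp(c) + C3*sin(c) + C4*cos(c)


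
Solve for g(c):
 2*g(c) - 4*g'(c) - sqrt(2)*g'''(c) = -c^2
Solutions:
 g(c) = C1*exp(-c*(-4*2^(5/6)*3^(2/3)/(9*sqrt(2) + sqrt(6)*sqrt(27 + 32*sqrt(2)))^(1/3) + 12^(1/3)*(9*sqrt(2) + sqrt(6)*sqrt(27 + 32*sqrt(2)))^(1/3))/12)*sin(3^(1/6)*c*(2^(5/6)/(9*sqrt(2) + sqrt(6)*sqrt(27 + 32*sqrt(2)))^(1/3) + 6^(2/3)*(9*sqrt(2) + sqrt(6)*sqrt(27 + 32*sqrt(2)))^(1/3)/12)) + C2*exp(-c*(-4*2^(5/6)*3^(2/3)/(9*sqrt(2) + sqrt(6)*sqrt(27 + 32*sqrt(2)))^(1/3) + 12^(1/3)*(9*sqrt(2) + sqrt(6)*sqrt(27 + 32*sqrt(2)))^(1/3))/12)*cos(3^(1/6)*c*(2^(5/6)/(9*sqrt(2) + sqrt(6)*sqrt(27 + 32*sqrt(2)))^(1/3) + 6^(2/3)*(9*sqrt(2) + sqrt(6)*sqrt(27 + 32*sqrt(2)))^(1/3)/12)) + C3*exp(c*(-4*2^(5/6)*3^(2/3)/(9*sqrt(2) + sqrt(6)*sqrt(27 + 32*sqrt(2)))^(1/3) + 12^(1/3)*(9*sqrt(2) + sqrt(6)*sqrt(27 + 32*sqrt(2)))^(1/3))/6) - c^2/2 - 2*c - 4


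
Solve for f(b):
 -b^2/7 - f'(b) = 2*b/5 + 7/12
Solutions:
 f(b) = C1 - b^3/21 - b^2/5 - 7*b/12


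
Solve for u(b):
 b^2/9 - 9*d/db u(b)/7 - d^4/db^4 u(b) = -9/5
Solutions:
 u(b) = C1 + C4*exp(-21^(2/3)*b/7) + 7*b^3/243 + 7*b/5 + (C2*sin(3*3^(1/6)*7^(2/3)*b/14) + C3*cos(3*3^(1/6)*7^(2/3)*b/14))*exp(21^(2/3)*b/14)


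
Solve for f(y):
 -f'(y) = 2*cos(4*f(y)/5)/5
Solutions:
 2*y/5 - 5*log(sin(4*f(y)/5) - 1)/8 + 5*log(sin(4*f(y)/5) + 1)/8 = C1


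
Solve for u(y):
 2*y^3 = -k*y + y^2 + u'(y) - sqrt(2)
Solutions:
 u(y) = C1 + k*y^2/2 + y^4/2 - y^3/3 + sqrt(2)*y


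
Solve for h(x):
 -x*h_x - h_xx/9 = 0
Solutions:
 h(x) = C1 + C2*erf(3*sqrt(2)*x/2)


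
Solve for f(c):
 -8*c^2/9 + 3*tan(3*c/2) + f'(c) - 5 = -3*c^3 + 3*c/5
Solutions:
 f(c) = C1 - 3*c^4/4 + 8*c^3/27 + 3*c^2/10 + 5*c + 2*log(cos(3*c/2))


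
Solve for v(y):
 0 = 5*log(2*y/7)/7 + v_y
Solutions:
 v(y) = C1 - 5*y*log(y)/7 - 5*y*log(2)/7 + 5*y/7 + 5*y*log(7)/7


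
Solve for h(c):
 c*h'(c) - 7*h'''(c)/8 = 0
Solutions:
 h(c) = C1 + Integral(C2*airyai(2*7^(2/3)*c/7) + C3*airybi(2*7^(2/3)*c/7), c)


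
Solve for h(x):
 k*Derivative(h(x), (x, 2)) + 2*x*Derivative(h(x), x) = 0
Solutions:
 h(x) = C1 + C2*sqrt(k)*erf(x*sqrt(1/k))


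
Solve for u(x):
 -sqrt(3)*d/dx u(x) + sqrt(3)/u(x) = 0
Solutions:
 u(x) = -sqrt(C1 + 2*x)
 u(x) = sqrt(C1 + 2*x)


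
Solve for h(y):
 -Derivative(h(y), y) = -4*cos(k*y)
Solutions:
 h(y) = C1 + 4*sin(k*y)/k


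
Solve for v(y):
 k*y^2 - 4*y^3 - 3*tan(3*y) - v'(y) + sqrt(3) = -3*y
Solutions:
 v(y) = C1 + k*y^3/3 - y^4 + 3*y^2/2 + sqrt(3)*y + log(cos(3*y))


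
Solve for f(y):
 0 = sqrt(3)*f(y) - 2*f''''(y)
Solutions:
 f(y) = C1*exp(-2^(3/4)*3^(1/8)*y/2) + C2*exp(2^(3/4)*3^(1/8)*y/2) + C3*sin(2^(3/4)*3^(1/8)*y/2) + C4*cos(2^(3/4)*3^(1/8)*y/2)


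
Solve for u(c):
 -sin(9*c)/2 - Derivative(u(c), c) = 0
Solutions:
 u(c) = C1 + cos(9*c)/18


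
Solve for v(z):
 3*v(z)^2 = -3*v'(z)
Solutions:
 v(z) = 1/(C1 + z)


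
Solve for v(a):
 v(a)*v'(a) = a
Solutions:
 v(a) = -sqrt(C1 + a^2)
 v(a) = sqrt(C1 + a^2)


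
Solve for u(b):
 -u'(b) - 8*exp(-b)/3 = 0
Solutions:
 u(b) = C1 + 8*exp(-b)/3


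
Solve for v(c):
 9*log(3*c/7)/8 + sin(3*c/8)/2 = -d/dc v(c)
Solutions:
 v(c) = C1 - 9*c*log(c)/8 - 9*c*log(3)/8 + 9*c/8 + 9*c*log(7)/8 + 4*cos(3*c/8)/3


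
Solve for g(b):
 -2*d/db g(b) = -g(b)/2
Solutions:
 g(b) = C1*exp(b/4)


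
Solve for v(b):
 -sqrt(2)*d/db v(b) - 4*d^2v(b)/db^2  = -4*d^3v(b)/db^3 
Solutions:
 v(b) = C1 + C2*exp(b*(1 - sqrt(1 + sqrt(2)))/2) + C3*exp(b*(1 + sqrt(1 + sqrt(2)))/2)


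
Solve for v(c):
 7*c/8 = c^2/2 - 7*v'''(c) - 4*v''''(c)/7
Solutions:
 v(c) = C1 + C2*c + C3*c^2 + C4*exp(-49*c/4) + c^5/840 - 125*c^4/21952 + 125*c^3/67228


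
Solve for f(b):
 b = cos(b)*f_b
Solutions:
 f(b) = C1 + Integral(b/cos(b), b)


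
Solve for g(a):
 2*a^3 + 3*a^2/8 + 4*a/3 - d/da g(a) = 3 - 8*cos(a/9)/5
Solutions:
 g(a) = C1 + a^4/2 + a^3/8 + 2*a^2/3 - 3*a + 72*sin(a/9)/5


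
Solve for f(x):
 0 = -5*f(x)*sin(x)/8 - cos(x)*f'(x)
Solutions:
 f(x) = C1*cos(x)^(5/8)


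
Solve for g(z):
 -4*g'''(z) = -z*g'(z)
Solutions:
 g(z) = C1 + Integral(C2*airyai(2^(1/3)*z/2) + C3*airybi(2^(1/3)*z/2), z)


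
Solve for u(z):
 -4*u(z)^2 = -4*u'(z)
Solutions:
 u(z) = -1/(C1 + z)


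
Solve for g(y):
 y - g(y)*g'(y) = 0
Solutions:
 g(y) = -sqrt(C1 + y^2)
 g(y) = sqrt(C1 + y^2)


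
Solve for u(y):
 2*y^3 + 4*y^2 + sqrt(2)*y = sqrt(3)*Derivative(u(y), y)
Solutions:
 u(y) = C1 + sqrt(3)*y^4/6 + 4*sqrt(3)*y^3/9 + sqrt(6)*y^2/6


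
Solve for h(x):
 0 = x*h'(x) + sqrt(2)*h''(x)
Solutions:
 h(x) = C1 + C2*erf(2^(1/4)*x/2)


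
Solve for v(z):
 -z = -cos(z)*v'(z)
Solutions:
 v(z) = C1 + Integral(z/cos(z), z)


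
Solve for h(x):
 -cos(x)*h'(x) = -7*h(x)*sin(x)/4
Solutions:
 h(x) = C1/cos(x)^(7/4)


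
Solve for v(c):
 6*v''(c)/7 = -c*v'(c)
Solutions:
 v(c) = C1 + C2*erf(sqrt(21)*c/6)


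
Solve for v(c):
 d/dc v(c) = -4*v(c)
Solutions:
 v(c) = C1*exp(-4*c)


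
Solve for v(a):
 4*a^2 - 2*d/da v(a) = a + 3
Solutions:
 v(a) = C1 + 2*a^3/3 - a^2/4 - 3*a/2


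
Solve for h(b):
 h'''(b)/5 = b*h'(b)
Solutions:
 h(b) = C1 + Integral(C2*airyai(5^(1/3)*b) + C3*airybi(5^(1/3)*b), b)


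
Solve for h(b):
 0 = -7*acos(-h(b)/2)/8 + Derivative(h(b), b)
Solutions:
 Integral(1/acos(-_y/2), (_y, h(b))) = C1 + 7*b/8


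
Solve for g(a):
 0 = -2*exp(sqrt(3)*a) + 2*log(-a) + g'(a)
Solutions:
 g(a) = C1 - 2*a*log(-a) + 2*a + 2*sqrt(3)*exp(sqrt(3)*a)/3


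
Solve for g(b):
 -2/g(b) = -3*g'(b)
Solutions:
 g(b) = -sqrt(C1 + 12*b)/3
 g(b) = sqrt(C1 + 12*b)/3


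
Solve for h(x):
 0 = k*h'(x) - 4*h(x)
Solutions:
 h(x) = C1*exp(4*x/k)


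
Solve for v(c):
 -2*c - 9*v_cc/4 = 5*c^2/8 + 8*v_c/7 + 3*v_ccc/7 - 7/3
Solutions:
 v(c) = C1 + C2*exp(c*(-63 + sqrt(2433))/24) + C3*exp(-c*(sqrt(2433) + 63)/24) - 35*c^3/192 + 413*c^2/2048 + 162967*c/98304


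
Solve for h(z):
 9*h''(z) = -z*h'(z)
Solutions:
 h(z) = C1 + C2*erf(sqrt(2)*z/6)


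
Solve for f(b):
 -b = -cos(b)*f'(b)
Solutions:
 f(b) = C1 + Integral(b/cos(b), b)


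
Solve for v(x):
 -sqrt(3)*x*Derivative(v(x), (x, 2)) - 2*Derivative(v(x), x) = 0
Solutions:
 v(x) = C1 + C2*x^(1 - 2*sqrt(3)/3)


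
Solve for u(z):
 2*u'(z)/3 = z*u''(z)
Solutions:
 u(z) = C1 + C2*z^(5/3)


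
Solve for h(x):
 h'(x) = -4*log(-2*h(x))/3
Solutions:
 3*Integral(1/(log(-_y) + log(2)), (_y, h(x)))/4 = C1 - x


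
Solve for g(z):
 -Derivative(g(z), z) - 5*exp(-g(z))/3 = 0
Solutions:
 g(z) = log(C1 - 5*z/3)


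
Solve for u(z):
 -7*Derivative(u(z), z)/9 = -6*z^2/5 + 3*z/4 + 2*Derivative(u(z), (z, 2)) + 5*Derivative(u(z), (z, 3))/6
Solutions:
 u(z) = C1 + C2*exp(z*(-18 + sqrt(114))/15) + C3*exp(-z*(sqrt(114) + 18)/15) + 18*z^3/35 - 8721*z^2/1960 + 67149*z/3430


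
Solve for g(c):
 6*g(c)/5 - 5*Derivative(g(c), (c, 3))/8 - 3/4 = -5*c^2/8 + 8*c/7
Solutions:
 g(c) = C3*exp(2*30^(1/3)*c/5) - 25*c^2/48 + 20*c/21 + (C1*sin(10^(1/3)*3^(5/6)*c/5) + C2*cos(10^(1/3)*3^(5/6)*c/5))*exp(-30^(1/3)*c/5) + 5/8


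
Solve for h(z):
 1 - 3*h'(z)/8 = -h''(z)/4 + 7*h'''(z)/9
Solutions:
 h(z) = C1 + 8*z/3 + (C2*sin(3*sqrt(159)*z/56) + C3*cos(3*sqrt(159)*z/56))*exp(9*z/56)


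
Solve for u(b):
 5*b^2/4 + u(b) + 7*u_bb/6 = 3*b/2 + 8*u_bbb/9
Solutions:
 u(b) = C1*exp(b*(-(48*sqrt(2990) + 2647)^(1/3) - 49/(48*sqrt(2990) + 2647)^(1/3) + 14)/32)*sin(sqrt(3)*b*(-(48*sqrt(2990) + 2647)^(1/3) + 49/(48*sqrt(2990) + 2647)^(1/3))/32) + C2*exp(b*(-(48*sqrt(2990) + 2647)^(1/3) - 49/(48*sqrt(2990) + 2647)^(1/3) + 14)/32)*cos(sqrt(3)*b*(-(48*sqrt(2990) + 2647)^(1/3) + 49/(48*sqrt(2990) + 2647)^(1/3))/32) + C3*exp(b*(49/(48*sqrt(2990) + 2647)^(1/3) + 7 + (48*sqrt(2990) + 2647)^(1/3))/16) - 5*b^2/4 + 3*b/2 + 35/12


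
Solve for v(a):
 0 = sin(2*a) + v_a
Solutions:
 v(a) = C1 + cos(2*a)/2


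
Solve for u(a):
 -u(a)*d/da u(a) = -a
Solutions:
 u(a) = -sqrt(C1 + a^2)
 u(a) = sqrt(C1 + a^2)


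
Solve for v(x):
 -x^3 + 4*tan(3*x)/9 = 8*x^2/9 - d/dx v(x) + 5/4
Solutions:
 v(x) = C1 + x^4/4 + 8*x^3/27 + 5*x/4 + 4*log(cos(3*x))/27


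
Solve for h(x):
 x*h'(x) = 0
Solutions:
 h(x) = C1


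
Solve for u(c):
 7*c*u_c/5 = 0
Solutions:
 u(c) = C1


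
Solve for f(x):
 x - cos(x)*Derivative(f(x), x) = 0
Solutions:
 f(x) = C1 + Integral(x/cos(x), x)


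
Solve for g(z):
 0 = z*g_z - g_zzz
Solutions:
 g(z) = C1 + Integral(C2*airyai(z) + C3*airybi(z), z)


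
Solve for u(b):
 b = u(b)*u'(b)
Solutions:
 u(b) = -sqrt(C1 + b^2)
 u(b) = sqrt(C1 + b^2)


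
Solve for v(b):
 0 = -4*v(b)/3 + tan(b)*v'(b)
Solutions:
 v(b) = C1*sin(b)^(4/3)


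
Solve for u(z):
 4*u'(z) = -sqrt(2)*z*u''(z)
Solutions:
 u(z) = C1 + C2*z^(1 - 2*sqrt(2))


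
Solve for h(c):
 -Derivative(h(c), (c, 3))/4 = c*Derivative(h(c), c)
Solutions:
 h(c) = C1 + Integral(C2*airyai(-2^(2/3)*c) + C3*airybi(-2^(2/3)*c), c)


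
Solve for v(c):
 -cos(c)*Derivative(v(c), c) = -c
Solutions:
 v(c) = C1 + Integral(c/cos(c), c)


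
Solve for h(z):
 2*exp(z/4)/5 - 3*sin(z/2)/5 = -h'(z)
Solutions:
 h(z) = C1 - 8*exp(z/4)/5 - 6*cos(z/2)/5


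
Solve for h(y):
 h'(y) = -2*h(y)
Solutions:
 h(y) = C1*exp(-2*y)


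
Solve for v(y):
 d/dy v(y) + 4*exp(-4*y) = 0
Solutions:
 v(y) = C1 + exp(-4*y)


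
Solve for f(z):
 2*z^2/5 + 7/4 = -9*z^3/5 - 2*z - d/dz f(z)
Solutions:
 f(z) = C1 - 9*z^4/20 - 2*z^3/15 - z^2 - 7*z/4


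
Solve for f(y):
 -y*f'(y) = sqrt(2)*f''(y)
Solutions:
 f(y) = C1 + C2*erf(2^(1/4)*y/2)


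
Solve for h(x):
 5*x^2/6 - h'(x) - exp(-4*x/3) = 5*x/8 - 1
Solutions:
 h(x) = C1 + 5*x^3/18 - 5*x^2/16 + x + 3*exp(-4*x/3)/4


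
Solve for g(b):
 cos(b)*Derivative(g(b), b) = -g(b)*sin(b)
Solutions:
 g(b) = C1*cos(b)


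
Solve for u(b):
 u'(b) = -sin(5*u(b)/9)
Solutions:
 b + 9*log(cos(5*u(b)/9) - 1)/10 - 9*log(cos(5*u(b)/9) + 1)/10 = C1


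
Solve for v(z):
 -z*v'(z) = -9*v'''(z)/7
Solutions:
 v(z) = C1 + Integral(C2*airyai(21^(1/3)*z/3) + C3*airybi(21^(1/3)*z/3), z)


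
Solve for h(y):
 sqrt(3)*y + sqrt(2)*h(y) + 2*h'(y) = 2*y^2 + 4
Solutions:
 h(y) = C1*exp(-sqrt(2)*y/2) + sqrt(2)*y^2 - 4*y - sqrt(6)*y/2 + sqrt(3) + 6*sqrt(2)


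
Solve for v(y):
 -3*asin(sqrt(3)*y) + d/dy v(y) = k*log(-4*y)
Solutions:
 v(y) = C1 + k*y*(log(-y) - 1) + 2*k*y*log(2) + 3*y*asin(sqrt(3)*y) + sqrt(3)*sqrt(1 - 3*y^2)


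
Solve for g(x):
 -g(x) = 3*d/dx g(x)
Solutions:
 g(x) = C1*exp(-x/3)


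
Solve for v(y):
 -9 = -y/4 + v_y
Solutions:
 v(y) = C1 + y^2/8 - 9*y


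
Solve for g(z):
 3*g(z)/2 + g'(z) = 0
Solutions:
 g(z) = C1*exp(-3*z/2)


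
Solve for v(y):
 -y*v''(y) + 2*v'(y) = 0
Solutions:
 v(y) = C1 + C2*y^3


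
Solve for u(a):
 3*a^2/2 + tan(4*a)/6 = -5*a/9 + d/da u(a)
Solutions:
 u(a) = C1 + a^3/2 + 5*a^2/18 - log(cos(4*a))/24


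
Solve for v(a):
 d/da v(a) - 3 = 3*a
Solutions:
 v(a) = C1 + 3*a^2/2 + 3*a


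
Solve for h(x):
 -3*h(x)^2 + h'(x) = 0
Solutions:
 h(x) = -1/(C1 + 3*x)


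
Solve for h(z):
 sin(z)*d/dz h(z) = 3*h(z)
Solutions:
 h(z) = C1*(cos(z) - 1)^(3/2)/(cos(z) + 1)^(3/2)


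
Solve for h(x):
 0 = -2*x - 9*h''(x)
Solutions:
 h(x) = C1 + C2*x - x^3/27


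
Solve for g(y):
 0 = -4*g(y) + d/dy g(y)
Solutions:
 g(y) = C1*exp(4*y)


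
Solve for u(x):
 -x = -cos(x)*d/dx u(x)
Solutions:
 u(x) = C1 + Integral(x/cos(x), x)


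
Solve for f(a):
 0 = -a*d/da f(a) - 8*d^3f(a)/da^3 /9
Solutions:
 f(a) = C1 + Integral(C2*airyai(-3^(2/3)*a/2) + C3*airybi(-3^(2/3)*a/2), a)


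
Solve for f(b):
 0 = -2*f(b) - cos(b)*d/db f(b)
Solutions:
 f(b) = C1*(sin(b) - 1)/(sin(b) + 1)


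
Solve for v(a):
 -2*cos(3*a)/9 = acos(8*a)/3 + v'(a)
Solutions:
 v(a) = C1 - a*acos(8*a)/3 + sqrt(1 - 64*a^2)/24 - 2*sin(3*a)/27


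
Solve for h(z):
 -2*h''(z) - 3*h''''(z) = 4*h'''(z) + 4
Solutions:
 h(z) = C1 + C2*z - z^2 + (C3*sin(sqrt(2)*z/3) + C4*cos(sqrt(2)*z/3))*exp(-2*z/3)


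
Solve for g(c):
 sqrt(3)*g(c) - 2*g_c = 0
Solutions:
 g(c) = C1*exp(sqrt(3)*c/2)


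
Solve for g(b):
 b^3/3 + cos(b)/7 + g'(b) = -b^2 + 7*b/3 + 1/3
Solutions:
 g(b) = C1 - b^4/12 - b^3/3 + 7*b^2/6 + b/3 - sin(b)/7


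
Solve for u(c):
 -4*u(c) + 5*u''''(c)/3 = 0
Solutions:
 u(c) = C1*exp(-sqrt(2)*3^(1/4)*5^(3/4)*c/5) + C2*exp(sqrt(2)*3^(1/4)*5^(3/4)*c/5) + C3*sin(sqrt(2)*3^(1/4)*5^(3/4)*c/5) + C4*cos(sqrt(2)*3^(1/4)*5^(3/4)*c/5)


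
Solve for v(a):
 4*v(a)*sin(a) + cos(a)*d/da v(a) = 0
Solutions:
 v(a) = C1*cos(a)^4


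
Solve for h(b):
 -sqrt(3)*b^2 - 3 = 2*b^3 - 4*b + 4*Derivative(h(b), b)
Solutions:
 h(b) = C1 - b^4/8 - sqrt(3)*b^3/12 + b^2/2 - 3*b/4


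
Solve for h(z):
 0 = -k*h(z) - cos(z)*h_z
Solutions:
 h(z) = C1*exp(k*(log(sin(z) - 1) - log(sin(z) + 1))/2)


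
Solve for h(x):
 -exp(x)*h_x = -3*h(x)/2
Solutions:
 h(x) = C1*exp(-3*exp(-x)/2)


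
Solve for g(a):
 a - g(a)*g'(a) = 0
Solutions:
 g(a) = -sqrt(C1 + a^2)
 g(a) = sqrt(C1 + a^2)


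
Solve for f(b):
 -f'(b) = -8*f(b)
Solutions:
 f(b) = C1*exp(8*b)


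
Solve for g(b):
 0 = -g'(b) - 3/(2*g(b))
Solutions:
 g(b) = -sqrt(C1 - 3*b)
 g(b) = sqrt(C1 - 3*b)


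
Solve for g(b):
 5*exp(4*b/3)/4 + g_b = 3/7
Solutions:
 g(b) = C1 + 3*b/7 - 15*exp(4*b/3)/16


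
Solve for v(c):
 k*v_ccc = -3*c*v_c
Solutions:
 v(c) = C1 + Integral(C2*airyai(3^(1/3)*c*(-1/k)^(1/3)) + C3*airybi(3^(1/3)*c*(-1/k)^(1/3)), c)


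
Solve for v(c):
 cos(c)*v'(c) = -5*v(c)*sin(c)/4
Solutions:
 v(c) = C1*cos(c)^(5/4)


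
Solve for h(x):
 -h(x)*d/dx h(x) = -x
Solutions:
 h(x) = -sqrt(C1 + x^2)
 h(x) = sqrt(C1 + x^2)


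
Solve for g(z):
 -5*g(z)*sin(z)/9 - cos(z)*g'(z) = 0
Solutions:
 g(z) = C1*cos(z)^(5/9)


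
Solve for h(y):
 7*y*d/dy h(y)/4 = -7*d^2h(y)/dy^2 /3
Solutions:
 h(y) = C1 + C2*erf(sqrt(6)*y/4)


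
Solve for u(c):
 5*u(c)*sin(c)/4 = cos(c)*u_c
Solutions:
 u(c) = C1/cos(c)^(5/4)


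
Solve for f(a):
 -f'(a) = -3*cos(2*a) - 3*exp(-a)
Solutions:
 f(a) = C1 + 3*sin(2*a)/2 - 3*exp(-a)


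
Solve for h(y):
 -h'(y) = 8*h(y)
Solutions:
 h(y) = C1*exp(-8*y)


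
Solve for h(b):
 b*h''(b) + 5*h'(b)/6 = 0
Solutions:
 h(b) = C1 + C2*b^(1/6)


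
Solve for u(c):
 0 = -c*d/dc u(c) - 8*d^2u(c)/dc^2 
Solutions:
 u(c) = C1 + C2*erf(c/4)


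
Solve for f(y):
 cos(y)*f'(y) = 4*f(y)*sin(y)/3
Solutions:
 f(y) = C1/cos(y)^(4/3)


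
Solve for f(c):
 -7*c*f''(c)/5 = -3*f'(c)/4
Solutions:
 f(c) = C1 + C2*c^(43/28)


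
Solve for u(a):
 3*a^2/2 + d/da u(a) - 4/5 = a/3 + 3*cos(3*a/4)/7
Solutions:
 u(a) = C1 - a^3/2 + a^2/6 + 4*a/5 + 4*sin(3*a/4)/7


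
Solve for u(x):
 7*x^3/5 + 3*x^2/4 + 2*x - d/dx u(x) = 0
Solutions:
 u(x) = C1 + 7*x^4/20 + x^3/4 + x^2


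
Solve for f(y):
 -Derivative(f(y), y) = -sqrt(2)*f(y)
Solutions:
 f(y) = C1*exp(sqrt(2)*y)


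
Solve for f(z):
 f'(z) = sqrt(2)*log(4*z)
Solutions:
 f(z) = C1 + sqrt(2)*z*log(z) - sqrt(2)*z + 2*sqrt(2)*z*log(2)


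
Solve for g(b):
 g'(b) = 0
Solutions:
 g(b) = C1


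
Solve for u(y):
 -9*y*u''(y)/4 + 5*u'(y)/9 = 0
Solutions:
 u(y) = C1 + C2*y^(101/81)


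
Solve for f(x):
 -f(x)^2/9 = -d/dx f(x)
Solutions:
 f(x) = -9/(C1 + x)


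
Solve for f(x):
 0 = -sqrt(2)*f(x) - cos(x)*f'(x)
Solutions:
 f(x) = C1*(sin(x) - 1)^(sqrt(2)/2)/(sin(x) + 1)^(sqrt(2)/2)


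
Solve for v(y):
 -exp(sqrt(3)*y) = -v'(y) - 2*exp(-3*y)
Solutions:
 v(y) = C1 + sqrt(3)*exp(sqrt(3)*y)/3 + 2*exp(-3*y)/3


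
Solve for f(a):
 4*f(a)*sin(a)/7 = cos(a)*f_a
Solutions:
 f(a) = C1/cos(a)^(4/7)


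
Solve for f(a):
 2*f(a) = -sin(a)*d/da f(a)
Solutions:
 f(a) = C1*(cos(a) + 1)/(cos(a) - 1)
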